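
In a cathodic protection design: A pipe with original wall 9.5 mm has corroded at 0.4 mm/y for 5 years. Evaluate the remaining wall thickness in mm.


Remaining wall = original − CR × time
t = 9.5 − 0.4*5 = 9.5 − 2.0 = 7.5 mm

7.5 mm


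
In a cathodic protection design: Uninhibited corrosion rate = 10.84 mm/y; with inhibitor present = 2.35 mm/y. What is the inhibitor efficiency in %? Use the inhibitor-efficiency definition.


Apply the inhibitor-efficiency definition: IE = (CR_blank − CR_inh)/CR_blank × 100
IE = (10.84 − 2.35) / 10.84 × 100
IE = 8.49 / 10.84 × 100 = 78.3 %

78.3 %


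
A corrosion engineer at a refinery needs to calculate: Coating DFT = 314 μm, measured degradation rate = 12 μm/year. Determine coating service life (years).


Service life = thickness / degradation rate
Life = 314 / 12 = 26.2 years

26.2 years


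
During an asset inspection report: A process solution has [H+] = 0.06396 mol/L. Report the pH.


pH = −log10[H+]
pH = −log10(0.06396) = 1.19

1.19


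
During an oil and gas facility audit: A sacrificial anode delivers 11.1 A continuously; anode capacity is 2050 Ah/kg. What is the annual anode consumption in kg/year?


Annual consumption = current * hours per year / capacity
Rate = 11.1 * 8760 / 2050 = 47.4 kg/year

47.4 kg/year


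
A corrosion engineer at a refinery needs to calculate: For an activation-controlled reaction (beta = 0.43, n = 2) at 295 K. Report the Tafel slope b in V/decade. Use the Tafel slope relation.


Apply the Tafel slope relation: b = 2.303*R*T/(beta*n*F)
Numerator: 2.303 * 8.314 * 295 = 5648.41
Denominator: 0.43 * 2 * 96485 = 82977.1
b = 5648.41 / 82977.1 = 0.0681 V/decade

0.0681 V/decade


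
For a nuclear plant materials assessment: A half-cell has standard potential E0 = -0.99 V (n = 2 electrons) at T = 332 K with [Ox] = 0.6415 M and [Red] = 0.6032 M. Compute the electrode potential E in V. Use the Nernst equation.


Apply the Nernst equation: E = E0 + (RT/nF)*ln([Ox]/[Red])
Step 1: RT/nF = 8.314*332/(2*96485) = 0.01430403 V
Step 2: [Ox]/[Red] = 0.6415/0.6032 = 1.063495
Step 3: ln(1.063495) = 0.061561
Step 4: correction = 0.01430403 * 0.061561 = 0.001 V
E = -0.99 + 0.001 = -0.989 V

-0.989 V


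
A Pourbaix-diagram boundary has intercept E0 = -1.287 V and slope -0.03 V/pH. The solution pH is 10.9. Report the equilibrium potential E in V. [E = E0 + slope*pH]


Apply the Pourbaix line equation: E = E0 + slope*pH
E = -1.287 + (-0.03)*10.9 = -1.287 + (-0.327) = -1.614 V
Rounded to 3 decimal places: E = -1.614 V

-1.614 V


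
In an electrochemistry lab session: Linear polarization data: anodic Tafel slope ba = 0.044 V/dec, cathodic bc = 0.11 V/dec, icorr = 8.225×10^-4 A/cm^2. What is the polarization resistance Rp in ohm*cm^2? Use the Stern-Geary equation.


Apply the Stern-Geary equation: Rp = ba*bc / (2.303*icorr*(ba+bc))
ba*bc = 0.044*0.11 = 0.00484
ba+bc = 0.154; 2.303*icorr*(ba+bc) = 2.303*8.225×10^-4*0.154 = 2.9170949×10^-4
Rp = 0.00484 / 2.9170949×10^-4 = 16.59 ohm*cm^2

16.59 ohm*cm^2


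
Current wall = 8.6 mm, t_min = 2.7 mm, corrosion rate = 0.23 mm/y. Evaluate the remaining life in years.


Apply the remaining-life relation: RL = (t_current − t_min) / CR
RL = (8.6 − 2.7) / 0.23 = 5.9 / 0.23 = 25.7 years

25.7 years


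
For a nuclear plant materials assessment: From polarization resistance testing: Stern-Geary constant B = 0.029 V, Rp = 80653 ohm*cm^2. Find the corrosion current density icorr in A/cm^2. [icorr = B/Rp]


Apply the Stern-Geary relation: icorr = B / Rp
icorr = 0.029 / 80653 = 3.596×10^-7 A/cm^2

3.596×10^-7 A/cm^2


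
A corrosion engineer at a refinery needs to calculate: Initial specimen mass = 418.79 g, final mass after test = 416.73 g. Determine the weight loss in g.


Weight loss = initial − final
WL = 418.79 − 416.73 = 2.06 g

2.06 g


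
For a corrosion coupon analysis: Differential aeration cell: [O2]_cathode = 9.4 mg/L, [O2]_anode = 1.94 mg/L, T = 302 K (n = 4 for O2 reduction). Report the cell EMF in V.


Apply the Nernst concentration-cell relation: E = (RT/nF)*ln(C_cathode/C_anode)
RT/nF = 8.314*302/(4*96485) = 0.00650575 V
ln(9.4/1.94) = 1.57802
E = 0.00650575 * 1.57802 = 0.01027 V

0.01027 V


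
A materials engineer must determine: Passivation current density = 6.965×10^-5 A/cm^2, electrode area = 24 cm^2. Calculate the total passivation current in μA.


I = i_pass * A, then convert A → μA (×10^6)
I = 6.965×10^-5 * 24 * 10^6 = 1671.6 μA

1671.6 μA


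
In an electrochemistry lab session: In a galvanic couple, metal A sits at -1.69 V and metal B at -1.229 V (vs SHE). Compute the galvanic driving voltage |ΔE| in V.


Driving voltage is the absolute potential difference.
|ΔE| = |-1.69 − (-1.229)| = 0.461 V

0.461 V


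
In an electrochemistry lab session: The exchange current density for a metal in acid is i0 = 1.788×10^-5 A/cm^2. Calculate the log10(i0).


i0 = 1.788×10^-5 A/cm^2
log10(i0) = -4.748

-4.748


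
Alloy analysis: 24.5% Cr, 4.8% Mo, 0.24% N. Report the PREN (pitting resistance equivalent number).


Apply the PREN formula: PREN = Cr + 3.3*Mo + 16*N
PREN = 24.5 + 3.3*4.8 + 16*0.24
PREN = 24.5 + 15.84 + 3.84 = 44.18

44.18


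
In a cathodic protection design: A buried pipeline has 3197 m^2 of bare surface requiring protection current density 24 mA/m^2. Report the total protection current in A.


I = area * current density, then convert mA → A (÷1000)
I = 3197 * 24 / 1000 = 76.73 A

76.73 A


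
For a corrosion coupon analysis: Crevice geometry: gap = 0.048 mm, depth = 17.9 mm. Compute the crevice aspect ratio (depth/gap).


Aspect ratio = depth / gap
Ratio = 17.9 / 0.048 = 372.9

372.9


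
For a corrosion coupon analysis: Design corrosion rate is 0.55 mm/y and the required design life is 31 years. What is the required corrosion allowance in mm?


Corrosion allowance = CR × design life
CA = 0.55 * 31 = 17.05 mm

17.05 mm


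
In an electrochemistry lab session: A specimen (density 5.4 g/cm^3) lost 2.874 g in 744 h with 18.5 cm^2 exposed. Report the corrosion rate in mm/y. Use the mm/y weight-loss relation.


Apply the mm/y weight-loss relation: CR = 87600 * W / (D * A * T)
Numerator: 87600 * 2.874 = 251762.4
Denominator: 5.4 * 18.5 * 744 = 74325.6
CR = 251762.4 / 74325.6 = 3.387291 mm/y

3.387291 mm/y


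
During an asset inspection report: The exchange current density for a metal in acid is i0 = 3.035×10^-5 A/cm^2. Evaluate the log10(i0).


i0 = 3.035×10^-5 A/cm^2
log10(i0) = -4.518

-4.518


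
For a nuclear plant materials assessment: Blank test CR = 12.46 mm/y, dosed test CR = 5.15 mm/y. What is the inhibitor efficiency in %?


Apply the inhibitor-efficiency definition: IE = (CR_blank − CR_inh)/CR_blank × 100
IE = (12.46 − 5.15) / 12.46 × 100
IE = 7.31 / 12.46 × 100 = 58.7 %

58.7 %


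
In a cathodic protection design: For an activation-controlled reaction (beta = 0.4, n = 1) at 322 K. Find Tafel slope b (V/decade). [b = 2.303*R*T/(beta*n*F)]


Apply the Tafel slope relation: b = 2.303*R*T/(beta*n*F)
Numerator: 2.303 * 8.314 * 322 = 6165.38
Denominator: 0.4 * 1 * 96485 = 38594.0
b = 6165.38 / 38594.0 = 0.16 V/decade

0.16 V/decade


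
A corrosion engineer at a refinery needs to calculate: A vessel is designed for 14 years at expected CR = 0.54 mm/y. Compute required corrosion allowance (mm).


Corrosion allowance = CR × design life
CA = 0.54 * 14 = 7.56 mm

7.56 mm


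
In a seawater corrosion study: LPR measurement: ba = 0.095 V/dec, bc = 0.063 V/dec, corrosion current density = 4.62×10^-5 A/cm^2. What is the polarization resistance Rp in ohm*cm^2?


Apply the Stern-Geary equation: Rp = ba*bc / (2.303*icorr*(ba+bc))
ba*bc = 0.095*0.063 = 0.005985
ba+bc = 0.158; 2.303*icorr*(ba+bc) = 2.303*4.62×10^-5*0.158 = 1.6810979×10^-5
Rp = 0.005985 / 1.6810979×10^-5 = 356.0 ohm*cm^2

356.0 ohm*cm^2


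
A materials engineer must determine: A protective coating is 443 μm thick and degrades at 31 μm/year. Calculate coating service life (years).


Service life = thickness / degradation rate
Life = 443 / 31 = 14.3 years

14.3 years


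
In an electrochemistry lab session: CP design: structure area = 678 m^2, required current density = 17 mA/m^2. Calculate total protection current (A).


I = area * current density, then convert mA → A (÷1000)
I = 678 * 17 / 1000 = 11.53 A

11.53 A


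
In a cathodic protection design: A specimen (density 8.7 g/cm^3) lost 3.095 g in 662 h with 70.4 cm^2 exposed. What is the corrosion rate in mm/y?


Apply the mm/y weight-loss relation: CR = 87600 * W / (D * A * T)
Numerator: 87600 * 3.095 = 271122.0
Denominator: 8.7 * 70.4 * 662 = 405461.76
CR = 271122.0 / 405461.76 = 0.6687 mm/y

0.6687 mm/y


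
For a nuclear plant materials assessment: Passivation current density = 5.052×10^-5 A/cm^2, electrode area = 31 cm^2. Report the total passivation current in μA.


I = i_pass * A, then convert A → μA (×10^6)
I = 5.052×10^-5 * 31 * 10^6 = 1566.12 μA

1566.12 μA


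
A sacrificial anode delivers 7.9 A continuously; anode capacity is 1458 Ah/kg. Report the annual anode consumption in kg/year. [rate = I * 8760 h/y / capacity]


Annual consumption = current * hours per year / capacity
Rate = 7.9 * 8760 / 1458 = 47.5 kg/year

47.5 kg/year


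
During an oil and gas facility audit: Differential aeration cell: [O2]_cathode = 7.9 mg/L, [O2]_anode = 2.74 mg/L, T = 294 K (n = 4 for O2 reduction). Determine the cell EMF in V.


Apply the Nernst concentration-cell relation: E = (RT/nF)*ln(C_cathode/C_anode)
RT/nF = 8.314*294/(4*96485) = 0.00633341 V
ln(7.9/2.74) = 1.0589
E = 0.00633341 * 1.0589 = 0.00671 V

0.00671 V


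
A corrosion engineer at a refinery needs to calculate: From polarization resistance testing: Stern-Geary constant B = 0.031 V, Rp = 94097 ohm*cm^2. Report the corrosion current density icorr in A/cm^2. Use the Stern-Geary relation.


Apply the Stern-Geary relation: icorr = B / Rp
icorr = 0.031 / 94097 = 3.294×10^-7 A/cm^2

3.294×10^-7 A/cm^2


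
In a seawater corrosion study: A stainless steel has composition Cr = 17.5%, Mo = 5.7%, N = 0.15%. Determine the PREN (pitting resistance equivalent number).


Apply the PREN formula: PREN = Cr + 3.3*Mo + 16*N
PREN = 17.5 + 3.3*5.7 + 16*0.15
PREN = 17.5 + 18.81 + 2.4 = 38.71

38.71


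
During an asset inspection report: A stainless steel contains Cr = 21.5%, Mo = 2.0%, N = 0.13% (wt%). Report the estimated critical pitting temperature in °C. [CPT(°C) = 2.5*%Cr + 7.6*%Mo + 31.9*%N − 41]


Apply the ASTM G48 empirical CPT estimate: CPT(°C) = 2.5*%Cr + 7.6*%Mo + 31.9*%N − 41
2.5*21.5 = 53.75; 7.6*2.0 = 15.2; 31.9*0.13 = 4.147
CPT = 53.75 + 15.2 + 4.147 − 41 = 32.097 °C
Rounded to 0.1 °C: CPT ≈ 32.1 °C

32.1 °C


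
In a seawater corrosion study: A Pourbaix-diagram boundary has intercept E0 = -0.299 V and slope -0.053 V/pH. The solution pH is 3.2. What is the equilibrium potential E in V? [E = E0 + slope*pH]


Apply the Pourbaix line equation: E = E0 + slope*pH
E = -0.299 + (-0.053)*3.2 = -0.299 + (-0.1696) = -0.4686 V
Rounded to 3 decimal places: E = -0.469 V

-0.469 V


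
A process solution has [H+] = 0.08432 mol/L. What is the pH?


pH = −log10[H+]
pH = −log10(0.08432) = 1.07

1.07


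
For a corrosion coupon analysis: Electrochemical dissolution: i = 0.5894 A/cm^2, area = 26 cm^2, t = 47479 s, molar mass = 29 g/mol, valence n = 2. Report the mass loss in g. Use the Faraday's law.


Apply Faraday's law: m = i*A*t*M / (n*F)
Total charge passed Q = i*A*t = 0.5894*26*47479 = 727587.1876 C
m = Q*M/(n*F) = 727587.1876*29/(2*96485) = 109.34357 g

109.34357 g


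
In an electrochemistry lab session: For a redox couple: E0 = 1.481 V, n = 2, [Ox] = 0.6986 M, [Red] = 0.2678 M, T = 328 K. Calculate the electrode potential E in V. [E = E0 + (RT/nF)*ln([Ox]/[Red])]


Apply the Nernst equation: E = E0 + (RT/nF)*ln([Ox]/[Red])
Step 1: RT/nF = 8.314*328/(2*96485) = 0.01413169 V
Step 2: [Ox]/[Red] = 0.6986/0.2678 = 2.608663
Step 3: ln(2.608663) = 0.958838
Step 4: correction = 0.01413169 * 0.958838 = 0.014 V
E = 1.481 + 0.014 = 1.495 V

1.495 V


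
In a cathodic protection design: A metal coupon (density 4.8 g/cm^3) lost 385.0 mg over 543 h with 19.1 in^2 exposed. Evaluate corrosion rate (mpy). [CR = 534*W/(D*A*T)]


Apply the mpy weight-loss relation: CR = 534 * W / (D * A * T)
Numerator: 534 * 385.0 = 205590.0
Denominator: 4.8 * 19.1 * 543 = 49782.24
CR = 205590.0 / 49782.24 = 4.1298 mpy

4.1298 mpy


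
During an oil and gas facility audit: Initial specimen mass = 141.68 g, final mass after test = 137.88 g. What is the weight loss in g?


Weight loss = initial − final
WL = 141.68 − 137.88 = 3.8 g

3.8 g


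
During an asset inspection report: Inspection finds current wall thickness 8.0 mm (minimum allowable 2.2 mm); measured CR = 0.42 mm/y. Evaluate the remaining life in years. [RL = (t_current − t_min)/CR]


Apply the remaining-life relation: RL = (t_current − t_min) / CR
RL = (8.0 − 2.2) / 0.42 = 5.8 / 0.42 = 13.8 years

13.8 years


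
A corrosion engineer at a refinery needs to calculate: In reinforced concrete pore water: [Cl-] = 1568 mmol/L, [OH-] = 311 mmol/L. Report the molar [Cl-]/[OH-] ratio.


Threshold parameter = [Cl-] / [OH-] (molar basis; both in mmol/L, so units cancel)
Ratio = 1568 / 311 = 5.04

5.04


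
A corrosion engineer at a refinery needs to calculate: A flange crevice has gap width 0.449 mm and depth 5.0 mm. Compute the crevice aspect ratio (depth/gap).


Aspect ratio = depth / gap
Ratio = 5.0 / 0.449 = 11.1

11.1


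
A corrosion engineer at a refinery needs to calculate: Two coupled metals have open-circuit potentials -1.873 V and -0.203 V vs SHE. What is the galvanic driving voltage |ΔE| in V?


Driving voltage is the absolute potential difference.
|ΔE| = |-1.873 − (-0.203)| = 1.67 V

1.67 V


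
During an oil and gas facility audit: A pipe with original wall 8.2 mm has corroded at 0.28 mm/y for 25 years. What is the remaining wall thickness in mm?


Remaining wall = original − CR × time
t = 8.2 − 0.28*25 = 8.2 − 7.0 = 1.2 mm

1.2 mm


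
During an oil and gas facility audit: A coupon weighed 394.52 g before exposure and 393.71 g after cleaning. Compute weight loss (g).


Weight loss = initial − final
WL = 394.52 − 393.71 = 0.81 g

0.81 g


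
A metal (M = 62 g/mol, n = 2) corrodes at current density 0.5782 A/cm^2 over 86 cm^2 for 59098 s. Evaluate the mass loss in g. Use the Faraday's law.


Apply Faraday's law: m = i*A*t*M / (n*F)
Total charge passed Q = i*A*t = 0.5782*86*59098 = 2938659.8696 C
m = Q*M/(n*F) = 2938659.8696*62/(2*96485) = 944.1722 g

944.1722 g


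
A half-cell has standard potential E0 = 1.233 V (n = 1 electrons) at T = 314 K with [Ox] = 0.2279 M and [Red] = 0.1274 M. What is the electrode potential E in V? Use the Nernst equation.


Apply the Nernst equation: E = E0 + (RT/nF)*ln([Ox]/[Red])
Step 1: RT/nF = 8.314*314/(1*96485) = 0.02705701 V
Step 2: [Ox]/[Red] = 0.2279/0.1274 = 1.788854
Step 3: ln(1.788854) = 0.581575
Step 4: correction = 0.02705701 * 0.581575 = 0.0157 V
E = 1.233 + 0.0157 = 1.2487 V

1.2487 V


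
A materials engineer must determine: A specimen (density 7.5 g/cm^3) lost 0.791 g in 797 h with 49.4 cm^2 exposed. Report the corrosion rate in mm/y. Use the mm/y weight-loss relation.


Apply the mm/y weight-loss relation: CR = 87600 * W / (D * A * T)
Numerator: 87600 * 0.791 = 69291.6
Denominator: 7.5 * 49.4 * 797 = 295288.5
CR = 69291.6 / 295288.5 = 0.234657 mm/y

0.234657 mm/y


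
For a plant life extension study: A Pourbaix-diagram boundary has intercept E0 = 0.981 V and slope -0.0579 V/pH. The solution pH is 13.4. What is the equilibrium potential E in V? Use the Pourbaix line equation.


Apply the Pourbaix line equation: E = E0 + slope*pH
E = 0.981 + (-0.0579)*13.4 = 0.981 + (-0.77586) = 0.20514 V
Rounded to 4 decimal places: E = 0.2051 V

0.2051 V


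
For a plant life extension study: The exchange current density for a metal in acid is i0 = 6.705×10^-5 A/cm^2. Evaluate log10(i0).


i0 = 6.705×10^-5 A/cm^2
log10(i0) = -4.174

-4.174


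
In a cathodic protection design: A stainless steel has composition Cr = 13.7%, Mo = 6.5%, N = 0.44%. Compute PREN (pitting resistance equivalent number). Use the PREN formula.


Apply the PREN formula: PREN = Cr + 3.3*Mo + 16*N
PREN = 13.7 + 3.3*6.5 + 16*0.44
PREN = 13.7 + 21.45 + 7.04 = 42.19

42.19


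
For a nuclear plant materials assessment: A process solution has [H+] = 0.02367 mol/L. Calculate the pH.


pH = −log10[H+]
pH = −log10(0.02367) = 1.63

1.63


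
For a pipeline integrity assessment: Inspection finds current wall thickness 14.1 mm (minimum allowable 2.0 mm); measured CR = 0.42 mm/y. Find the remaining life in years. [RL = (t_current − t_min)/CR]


Apply the remaining-life relation: RL = (t_current − t_min) / CR
RL = (14.1 − 2.0) / 0.42 = 12.1 / 0.42 = 28.8 years

28.8 years


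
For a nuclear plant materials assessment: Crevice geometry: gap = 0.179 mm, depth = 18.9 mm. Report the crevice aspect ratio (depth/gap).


Aspect ratio = depth / gap
Ratio = 18.9 / 0.179 = 105.6

105.6


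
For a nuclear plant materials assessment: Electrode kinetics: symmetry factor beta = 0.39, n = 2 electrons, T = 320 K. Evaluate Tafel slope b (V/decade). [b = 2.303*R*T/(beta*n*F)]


Apply the Tafel slope relation: b = 2.303*R*T/(beta*n*F)
Numerator: 2.303 * 8.314 * 320 = 6127.09
Denominator: 0.39 * 2 * 96485 = 75258.3
b = 6127.09 / 75258.3 = 0.081 V/decade

0.081 V/decade


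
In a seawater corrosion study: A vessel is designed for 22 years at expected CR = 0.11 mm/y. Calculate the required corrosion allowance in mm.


Corrosion allowance = CR × design life
CA = 0.11 * 22 = 2.42 mm

2.42 mm


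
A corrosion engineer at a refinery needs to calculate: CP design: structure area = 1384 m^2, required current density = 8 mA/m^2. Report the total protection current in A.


I = area * current density, then convert mA → A (÷1000)
I = 1384 * 8 / 1000 = 11.07 A

11.07 A


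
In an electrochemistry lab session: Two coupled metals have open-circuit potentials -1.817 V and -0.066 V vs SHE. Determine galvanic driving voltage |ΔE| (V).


Driving voltage is the absolute potential difference.
|ΔE| = |-1.817 − (-0.066)| = 1.751 V

1.751 V


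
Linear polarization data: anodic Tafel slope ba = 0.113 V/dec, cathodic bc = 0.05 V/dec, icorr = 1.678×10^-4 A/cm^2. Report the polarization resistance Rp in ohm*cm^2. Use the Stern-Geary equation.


Apply the Stern-Geary equation: Rp = ba*bc / (2.303*icorr*(ba+bc))
ba*bc = 0.113*0.05 = 0.00565
ba+bc = 0.163; 2.303*icorr*(ba+bc) = 2.303*1.678×10^-4*0.163 = 6.2990274×10^-5
Rp = 0.00565 / 6.2990274×10^-5 = 89.7 ohm*cm^2

89.7 ohm*cm^2


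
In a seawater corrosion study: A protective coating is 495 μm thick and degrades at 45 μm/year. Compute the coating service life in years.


Service life = thickness / degradation rate
Life = 495 / 45 = 11.0 years

11.0 years


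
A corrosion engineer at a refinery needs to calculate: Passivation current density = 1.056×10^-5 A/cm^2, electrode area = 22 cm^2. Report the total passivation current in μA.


I = i_pass * A, then convert A → μA (×10^6)
I = 1.056×10^-5 * 22 * 10^6 = 232.32 μA

232.32 μA


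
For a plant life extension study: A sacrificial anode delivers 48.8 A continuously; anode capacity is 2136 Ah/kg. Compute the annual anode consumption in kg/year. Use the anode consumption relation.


Annual consumption = current * hours per year / capacity
Rate = 48.8 * 8760 / 2136 = 200.1 kg/year

200.1 kg/year


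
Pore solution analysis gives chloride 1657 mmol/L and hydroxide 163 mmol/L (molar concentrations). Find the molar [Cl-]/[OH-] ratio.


Threshold parameter = [Cl-] / [OH-] (molar basis; both in mmol/L, so units cancel)
Ratio = 1657 / 163 = 10.17

10.17


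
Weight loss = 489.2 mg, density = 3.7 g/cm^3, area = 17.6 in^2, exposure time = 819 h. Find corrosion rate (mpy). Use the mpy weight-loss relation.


Apply the mpy weight-loss relation: CR = 534 * W / (D * A * T)
Numerator: 534 * 489.2 = 261232.8
Denominator: 3.7 * 17.6 * 819 = 53333.28
CR = 261232.8 / 53333.28 = 4.898 mpy

4.898 mpy


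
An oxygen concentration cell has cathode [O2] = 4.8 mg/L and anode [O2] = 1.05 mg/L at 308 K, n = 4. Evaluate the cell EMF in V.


Apply the Nernst concentration-cell relation: E = (RT/nF)*ln(C_cathode/C_anode)
RT/nF = 8.314*308/(4*96485) = 0.006635 V
ln(4.8/1.05) = 1.51983
E = 0.006635 * 1.51983 = 0.01008 V

0.01008 V


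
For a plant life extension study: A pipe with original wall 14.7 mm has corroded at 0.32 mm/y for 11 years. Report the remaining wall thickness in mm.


Remaining wall = original − CR × time
t = 14.7 − 0.32*11 = 14.7 − 3.52 = 11.18 mm

11.18 mm


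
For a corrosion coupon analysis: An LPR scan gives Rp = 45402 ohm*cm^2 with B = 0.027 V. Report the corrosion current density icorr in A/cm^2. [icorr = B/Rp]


Apply the Stern-Geary relation: icorr = B / Rp
icorr = 0.027 / 45402 = 5.947×10^-7 A/cm^2

5.947×10^-7 A/cm^2


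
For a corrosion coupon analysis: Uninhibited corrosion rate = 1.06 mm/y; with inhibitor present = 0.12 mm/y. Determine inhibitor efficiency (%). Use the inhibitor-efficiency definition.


Apply the inhibitor-efficiency definition: IE = (CR_blank − CR_inh)/CR_blank × 100
IE = (1.06 − 0.12) / 1.06 × 100
IE = 0.94 / 1.06 × 100 = 88.7 %

88.7 %


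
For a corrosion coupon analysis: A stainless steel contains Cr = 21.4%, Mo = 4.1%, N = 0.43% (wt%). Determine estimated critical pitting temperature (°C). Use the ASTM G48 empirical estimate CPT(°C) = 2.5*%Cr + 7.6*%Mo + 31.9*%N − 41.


Apply the ASTM G48 empirical CPT estimate: CPT(°C) = 2.5*%Cr + 7.6*%Mo + 31.9*%N − 41
2.5*21.4 = 53.5; 7.6*4.1 = 31.16; 31.9*0.43 = 13.717
CPT = 53.5 + 31.16 + 13.717 − 41 = 57.377 °C
Rounded to 0.1 °C: CPT ≈ 57.4 °C

57.4 °C


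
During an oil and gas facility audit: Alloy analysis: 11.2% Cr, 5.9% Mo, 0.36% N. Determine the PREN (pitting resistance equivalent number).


Apply the PREN formula: PREN = Cr + 3.3*Mo + 16*N
PREN = 11.2 + 3.3*5.9 + 16*0.36
PREN = 11.2 + 19.47 + 5.76 = 36.43

36.43


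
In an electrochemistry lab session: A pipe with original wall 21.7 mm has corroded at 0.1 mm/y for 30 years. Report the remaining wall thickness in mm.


Remaining wall = original − CR × time
t = 21.7 − 0.1*30 = 21.7 − 3.0 = 18.7 mm

18.7 mm


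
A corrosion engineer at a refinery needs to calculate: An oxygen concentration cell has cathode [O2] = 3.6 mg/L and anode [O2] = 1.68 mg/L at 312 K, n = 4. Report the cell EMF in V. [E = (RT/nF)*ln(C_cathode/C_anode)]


Apply the Nernst concentration-cell relation: E = (RT/nF)*ln(C_cathode/C_anode)
RT/nF = 8.314*312/(4*96485) = 0.00672117 V
ln(3.6/1.68) = 0.76214
E = 0.00672117 * 0.76214 = 0.00512 V

0.00512 V


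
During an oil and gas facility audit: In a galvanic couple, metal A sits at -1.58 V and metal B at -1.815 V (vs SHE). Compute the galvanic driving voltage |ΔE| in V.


Driving voltage is the absolute potential difference.
|ΔE| = |-1.58 − (-1.815)| = 0.235 V

0.235 V


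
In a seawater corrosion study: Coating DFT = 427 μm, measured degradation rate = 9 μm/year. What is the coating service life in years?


Service life = thickness / degradation rate
Life = 427 / 9 = 47.4 years

47.4 years


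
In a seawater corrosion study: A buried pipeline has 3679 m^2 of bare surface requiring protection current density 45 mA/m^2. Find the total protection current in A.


I = area * current density, then convert mA → A (÷1000)
I = 3679 * 45 / 1000 = 165.56 A

165.56 A


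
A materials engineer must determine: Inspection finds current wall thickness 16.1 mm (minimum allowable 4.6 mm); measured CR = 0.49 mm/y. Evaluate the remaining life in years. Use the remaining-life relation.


Apply the remaining-life relation: RL = (t_current − t_min) / CR
RL = (16.1 − 4.6) / 0.49 = 11.5 / 0.49 = 23.5 years

23.5 years


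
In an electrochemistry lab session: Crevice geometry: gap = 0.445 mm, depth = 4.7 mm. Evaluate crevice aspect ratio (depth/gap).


Aspect ratio = depth / gap
Ratio = 4.7 / 0.445 = 10.6

10.6


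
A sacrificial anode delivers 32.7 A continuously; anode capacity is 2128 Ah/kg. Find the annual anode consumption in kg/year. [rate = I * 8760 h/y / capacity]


Annual consumption = current * hours per year / capacity
Rate = 32.7 * 8760 / 2128 = 134.6 kg/year

134.6 kg/year


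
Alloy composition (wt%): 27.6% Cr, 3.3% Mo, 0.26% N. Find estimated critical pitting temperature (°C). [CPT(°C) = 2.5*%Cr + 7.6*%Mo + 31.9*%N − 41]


Apply the ASTM G48 empirical CPT estimate: CPT(°C) = 2.5*%Cr + 7.6*%Mo + 31.9*%N − 41
2.5*27.6 = 69; 7.6*3.3 = 25.08; 31.9*0.26 = 8.294
CPT = 69 + 25.08 + 8.294 − 41 = 61.374 °C
Rounded to 0.1 °C: CPT ≈ 61.4 °C

61.4 °C


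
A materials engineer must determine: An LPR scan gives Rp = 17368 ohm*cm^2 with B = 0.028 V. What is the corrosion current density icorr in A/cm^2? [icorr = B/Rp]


Apply the Stern-Geary relation: icorr = B / Rp
icorr = 0.028 / 17368 = 1.612×10^-6 A/cm^2

1.612×10^-6 A/cm^2


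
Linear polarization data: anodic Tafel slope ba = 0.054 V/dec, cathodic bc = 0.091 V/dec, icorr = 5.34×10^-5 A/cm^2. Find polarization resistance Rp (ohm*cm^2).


Apply the Stern-Geary equation: Rp = ba*bc / (2.303*icorr*(ba+bc))
ba*bc = 0.054*0.091 = 0.004914
ba+bc = 0.145; 2.303*icorr*(ba+bc) = 2.303*5.34×10^-5*0.145 = 1.7832129×10^-5
Rp = 0.004914 / 1.7832129×10^-5 = 275.6 ohm*cm^2

275.6 ohm*cm^2


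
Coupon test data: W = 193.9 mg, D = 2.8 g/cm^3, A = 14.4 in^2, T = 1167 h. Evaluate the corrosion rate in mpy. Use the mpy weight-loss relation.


Apply the mpy weight-loss relation: CR = 534 * W / (D * A * T)
Numerator: 534 * 193.9 = 103542.6
Denominator: 2.8 * 14.4 * 1167 = 47053.44
CR = 103542.6 / 47053.44 = 2.201 mpy

2.201 mpy


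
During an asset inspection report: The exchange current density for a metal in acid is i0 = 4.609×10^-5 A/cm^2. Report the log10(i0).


i0 = 4.609×10^-5 A/cm^2
log10(i0) = -4.336

-4.336


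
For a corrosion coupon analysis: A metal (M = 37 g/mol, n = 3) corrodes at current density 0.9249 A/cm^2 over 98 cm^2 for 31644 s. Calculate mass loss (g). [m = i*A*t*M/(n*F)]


Apply Faraday's law: m = i*A*t*M / (n*F)
Total charge passed Q = i*A*t = 0.9249*98*31644 = 2868218.4888 C
m = Q*M/(n*F) = 2868218.4888*37/(3*96485) = 366.63414 g

366.63414 g


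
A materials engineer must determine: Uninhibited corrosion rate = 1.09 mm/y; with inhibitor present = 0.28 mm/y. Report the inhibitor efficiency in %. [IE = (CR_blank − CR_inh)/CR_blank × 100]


Apply the inhibitor-efficiency definition: IE = (CR_blank − CR_inh)/CR_blank × 100
IE = (1.09 − 0.28) / 1.09 × 100
IE = 0.81 / 1.09 × 100 = 74.3 %

74.3 %


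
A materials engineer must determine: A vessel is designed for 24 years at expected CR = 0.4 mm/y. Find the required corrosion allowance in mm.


Corrosion allowance = CR × design life
CA = 0.4 * 24 = 9.6 mm

9.6 mm


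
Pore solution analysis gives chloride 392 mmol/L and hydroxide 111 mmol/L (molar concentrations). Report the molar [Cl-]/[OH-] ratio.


Threshold parameter = [Cl-] / [OH-] (molar basis; both in mmol/L, so units cancel)
Ratio = 392 / 111 = 3.53

3.53


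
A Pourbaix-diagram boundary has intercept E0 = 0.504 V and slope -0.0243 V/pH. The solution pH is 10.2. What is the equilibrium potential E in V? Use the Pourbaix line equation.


Apply the Pourbaix line equation: E = E0 + slope*pH
E = 0.504 + (-0.0243)*10.2 = 0.504 + (-0.24786) = 0.25614 V
Rounded to 3 decimal places: E = 0.256 V

0.256 V


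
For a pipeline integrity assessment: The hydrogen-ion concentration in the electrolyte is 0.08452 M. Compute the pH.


pH = −log10[H+]
pH = −log10(0.08452) = 1.07

1.07


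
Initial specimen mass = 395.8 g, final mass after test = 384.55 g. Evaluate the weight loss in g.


Weight loss = initial − final
WL = 395.8 − 384.55 = 11.25 g

11.25 g


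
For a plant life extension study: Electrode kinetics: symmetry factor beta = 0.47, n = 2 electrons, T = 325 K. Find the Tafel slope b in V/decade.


Apply the Tafel slope relation: b = 2.303*R*T/(beta*n*F)
Numerator: 2.303 * 8.314 * 325 = 6222.82
Denominator: 0.47 * 2 * 96485 = 90695.9
b = 6222.82 / 90695.9 = 0.0686 V/decade

0.0686 V/decade


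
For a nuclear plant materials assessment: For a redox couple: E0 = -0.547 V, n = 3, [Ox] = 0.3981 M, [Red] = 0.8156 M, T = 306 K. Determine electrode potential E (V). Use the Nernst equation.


Apply the Nernst equation: E = E0 + (RT/nF)*ln([Ox]/[Red])
Step 1: RT/nF = 8.314*306/(3*96485) = 0.00878922 V
Step 2: [Ox]/[Red] = 0.3981/0.8156 = 0.488107
Step 3: ln(0.488107) = -0.717221
Step 4: correction = 0.00878922 * -0.717221 = -0.0063 V
E = -0.547 + -0.0063 = -0.5533 V

-0.5533 V


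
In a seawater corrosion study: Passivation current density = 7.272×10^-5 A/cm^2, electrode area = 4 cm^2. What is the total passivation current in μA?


I = i_pass * A, then convert A → μA (×10^6)
I = 7.272×10^-5 * 4 * 10^6 = 290.88 μA

290.88 μA


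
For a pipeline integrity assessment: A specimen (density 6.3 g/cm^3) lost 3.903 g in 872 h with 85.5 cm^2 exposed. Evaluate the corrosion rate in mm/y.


Apply the mm/y weight-loss relation: CR = 87600 * W / (D * A * T)
Numerator: 87600 * 3.903 = 341902.8
Denominator: 6.3 * 85.5 * 872 = 469702.8
CR = 341902.8 / 469702.8 = 0.727913 mm/y

0.727913 mm/y


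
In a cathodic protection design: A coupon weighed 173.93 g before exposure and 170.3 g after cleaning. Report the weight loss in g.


Weight loss = initial − final
WL = 173.93 − 170.3 = 3.63 g

3.63 g


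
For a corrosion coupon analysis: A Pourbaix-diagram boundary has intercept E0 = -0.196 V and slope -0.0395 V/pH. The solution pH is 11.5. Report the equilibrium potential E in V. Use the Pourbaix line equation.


Apply the Pourbaix line equation: E = E0 + slope*pH
E = -0.196 + (-0.0395)*11.5 = -0.196 + (-0.45425) = -0.65025 V
Rounded to 3 decimal places: E = -0.650 V

-0.650 V


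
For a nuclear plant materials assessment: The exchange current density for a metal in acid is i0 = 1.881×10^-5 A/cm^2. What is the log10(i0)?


i0 = 1.881×10^-5 A/cm^2
log10(i0) = -4.726

-4.726


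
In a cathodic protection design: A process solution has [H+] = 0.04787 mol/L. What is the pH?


pH = −log10[H+]
pH = −log10(0.04787) = 1.32

1.32


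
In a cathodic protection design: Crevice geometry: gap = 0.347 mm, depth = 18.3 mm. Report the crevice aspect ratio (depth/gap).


Aspect ratio = depth / gap
Ratio = 18.3 / 0.347 = 52.7

52.7


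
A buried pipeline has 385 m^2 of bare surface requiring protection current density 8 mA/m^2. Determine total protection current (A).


I = area * current density, then convert mA → A (÷1000)
I = 385 * 8 / 1000 = 3.08 A

3.08 A


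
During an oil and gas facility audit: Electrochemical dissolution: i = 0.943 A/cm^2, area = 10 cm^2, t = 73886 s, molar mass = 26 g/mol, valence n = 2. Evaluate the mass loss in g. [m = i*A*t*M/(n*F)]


Apply Faraday's law: m = i*A*t*M / (n*F)
Total charge passed Q = i*A*t = 0.943*10*73886 = 696744.98 C
m = Q*M/(n*F) = 696744.98*26/(2*96485) = 93.87661 g

93.87661 g


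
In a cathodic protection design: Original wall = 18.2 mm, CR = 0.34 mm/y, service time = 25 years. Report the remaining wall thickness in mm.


Remaining wall = original − CR × time
t = 18.2 − 0.34*25 = 18.2 − 8.5 = 9.7 mm

9.7 mm


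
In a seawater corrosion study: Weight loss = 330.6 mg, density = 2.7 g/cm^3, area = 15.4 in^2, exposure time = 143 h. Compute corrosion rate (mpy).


Apply the mpy weight-loss relation: CR = 534 * W / (D * A * T)
Numerator: 534 * 330.6 = 176540.4
Denominator: 2.7 * 15.4 * 143 = 5945.94
CR = 176540.4 / 5945.94 = 29.691 mpy

29.691 mpy


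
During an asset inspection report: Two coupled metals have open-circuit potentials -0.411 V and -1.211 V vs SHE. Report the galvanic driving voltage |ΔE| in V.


Driving voltage is the absolute potential difference.
|ΔE| = |-0.411 − (-1.211)| = 0.8 V

0.8 V


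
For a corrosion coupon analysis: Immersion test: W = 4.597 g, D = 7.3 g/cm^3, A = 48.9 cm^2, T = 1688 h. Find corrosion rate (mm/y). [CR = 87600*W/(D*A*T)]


Apply the mm/y weight-loss relation: CR = 87600 * W / (D * A * T)
Numerator: 87600 * 4.597 = 402697.2
Denominator: 7.3 * 48.9 * 1688 = 602565.36
CR = 402697.2 / 602565.36 = 0.6683 mm/y

0.6683 mm/y


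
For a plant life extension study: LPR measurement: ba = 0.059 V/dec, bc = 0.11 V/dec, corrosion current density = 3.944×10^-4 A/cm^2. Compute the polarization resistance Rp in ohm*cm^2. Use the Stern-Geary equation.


Apply the Stern-Geary equation: Rp = ba*bc / (2.303*icorr*(ba+bc))
ba*bc = 0.059*0.11 = 0.00649
ba+bc = 0.169; 2.303*icorr*(ba+bc) = 2.303*3.944×10^-4*0.169 = 1.5350324×10^-4
Rp = 0.00649 / 1.5350324×10^-4 = 42.28 ohm*cm^2

42.28 ohm*cm^2


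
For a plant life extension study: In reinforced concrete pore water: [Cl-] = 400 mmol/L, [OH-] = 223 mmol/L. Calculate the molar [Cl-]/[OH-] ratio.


Threshold parameter = [Cl-] / [OH-] (molar basis; both in mmol/L, so units cancel)
Ratio = 400 / 223 = 1.79

1.79


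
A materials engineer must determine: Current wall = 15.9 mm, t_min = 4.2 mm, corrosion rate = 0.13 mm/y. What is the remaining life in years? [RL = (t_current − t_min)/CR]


Apply the remaining-life relation: RL = (t_current − t_min) / CR
RL = (15.9 − 4.2) / 0.13 = 11.7 / 0.13 = 90.0 years

90.0 years


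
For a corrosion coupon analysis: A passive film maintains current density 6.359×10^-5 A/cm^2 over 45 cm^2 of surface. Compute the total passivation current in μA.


I = i_pass * A, then convert A → μA (×10^6)
I = 6.359×10^-5 * 45 * 10^6 = 2861.55 μA

2861.55 μA


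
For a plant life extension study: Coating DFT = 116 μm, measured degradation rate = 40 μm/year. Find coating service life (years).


Service life = thickness / degradation rate
Life = 116 / 40 = 2.9 years

2.9 years


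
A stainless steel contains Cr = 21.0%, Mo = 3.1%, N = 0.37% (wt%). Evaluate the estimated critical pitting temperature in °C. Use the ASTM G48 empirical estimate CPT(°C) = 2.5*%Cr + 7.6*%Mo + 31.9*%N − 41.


Apply the ASTM G48 empirical CPT estimate: CPT(°C) = 2.5*%Cr + 7.6*%Mo + 31.9*%N − 41
2.5*21.0 = 52.5; 7.6*3.1 = 23.56; 31.9*0.37 = 11.803
CPT = 52.5 + 23.56 + 11.803 − 41 = 46.863 °C
Rounded to 0.1 °C: CPT ≈ 46.9 °C

46.9 °C


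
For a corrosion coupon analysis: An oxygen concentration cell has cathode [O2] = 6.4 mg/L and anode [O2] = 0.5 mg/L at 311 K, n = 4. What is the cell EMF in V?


Apply the Nernst concentration-cell relation: E = (RT/nF)*ln(C_cathode/C_anode)
RT/nF = 8.314*311/(4*96485) = 0.00669963 V
ln(6.4/0.5) = 2.54945
E = 0.00669963 * 2.54945 = 0.01708 V

0.01708 V


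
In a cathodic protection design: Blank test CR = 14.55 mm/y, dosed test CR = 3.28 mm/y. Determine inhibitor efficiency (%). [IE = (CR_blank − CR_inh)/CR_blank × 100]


Apply the inhibitor-efficiency definition: IE = (CR_blank − CR_inh)/CR_blank × 100
IE = (14.55 − 3.28) / 14.55 × 100
IE = 11.27 / 14.55 × 100 = 77.5 %

77.5 %


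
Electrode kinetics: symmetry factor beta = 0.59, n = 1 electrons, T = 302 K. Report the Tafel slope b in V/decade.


Apply the Tafel slope relation: b = 2.303*R*T/(beta*n*F)
Numerator: 2.303 * 8.314 * 302 = 5782.44
Denominator: 0.59 * 1 * 96485 = 56926.15
b = 5782.44 / 56926.15 = 0.1016 V/decade

0.1016 V/decade


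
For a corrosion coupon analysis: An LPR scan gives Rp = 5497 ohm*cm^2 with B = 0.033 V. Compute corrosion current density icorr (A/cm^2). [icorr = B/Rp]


Apply the Stern-Geary relation: icorr = B / Rp
icorr = 0.033 / 5497 = 6.003×10^-6 A/cm^2

6.003×10^-6 A/cm^2


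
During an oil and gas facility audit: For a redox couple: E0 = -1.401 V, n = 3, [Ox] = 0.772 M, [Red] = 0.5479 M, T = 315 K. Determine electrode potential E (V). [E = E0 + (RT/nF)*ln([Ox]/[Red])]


Apply the Nernst equation: E = E0 + (RT/nF)*ln([Ox]/[Red])
Step 1: RT/nF = 8.314*315/(3*96485) = 0.00904773 V
Step 2: [Ox]/[Red] = 0.772/0.5479 = 1.409016
Step 3: ln(1.409016) = 0.342892
Step 4: correction = 0.00904773 * 0.342892 = 0.003 V
E = -1.401 + 0.003 = -1.398 V

-1.398 V


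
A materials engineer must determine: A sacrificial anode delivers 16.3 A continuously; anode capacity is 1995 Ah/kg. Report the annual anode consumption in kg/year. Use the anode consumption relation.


Annual consumption = current * hours per year / capacity
Rate = 16.3 * 8760 / 1995 = 71.6 kg/year

71.6 kg/year


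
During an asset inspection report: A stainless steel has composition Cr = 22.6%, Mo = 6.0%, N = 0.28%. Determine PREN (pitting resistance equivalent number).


Apply the PREN formula: PREN = Cr + 3.3*Mo + 16*N
PREN = 22.6 + 3.3*6.0 + 16*0.28
PREN = 22.6 + 19.8 + 4.48 = 46.88

46.88


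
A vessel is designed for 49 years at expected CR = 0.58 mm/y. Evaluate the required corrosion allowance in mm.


Corrosion allowance = CR × design life
CA = 0.58 * 49 = 28.42 mm

28.42 mm


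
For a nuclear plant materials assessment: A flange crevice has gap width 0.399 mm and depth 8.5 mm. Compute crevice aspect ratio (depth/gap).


Aspect ratio = depth / gap
Ratio = 8.5 / 0.399 = 21.3

21.3


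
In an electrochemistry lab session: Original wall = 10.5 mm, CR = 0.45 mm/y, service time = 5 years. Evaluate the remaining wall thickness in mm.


Remaining wall = original − CR × time
t = 10.5 − 0.45*5 = 10.5 − 2.25 = 8.25 mm

8.25 mm


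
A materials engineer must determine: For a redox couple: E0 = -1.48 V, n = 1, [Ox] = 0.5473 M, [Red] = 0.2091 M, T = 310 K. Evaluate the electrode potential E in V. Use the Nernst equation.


Apply the Nernst equation: E = E0 + (RT/nF)*ln([Ox]/[Red])
Step 1: RT/nF = 8.314*310/(1*96485) = 0.02671234 V
Step 2: [Ox]/[Red] = 0.5473/0.2091 = 2.617408
Step 3: ln(2.617408) = 0.962185
Step 4: correction = 0.02671234 * 0.962185 = 0.0257 V
E = -1.48 + 0.0257 = -1.4543 V

-1.4543 V


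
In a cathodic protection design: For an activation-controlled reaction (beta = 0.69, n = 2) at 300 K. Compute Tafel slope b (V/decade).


Apply the Tafel slope relation: b = 2.303*R*T/(beta*n*F)
Numerator: 2.303 * 8.314 * 300 = 5744.14
Denominator: 0.69 * 2 * 96485 = 133149.3
b = 5744.14 / 133149.3 = 0.0431 V/decade

0.0431 V/decade


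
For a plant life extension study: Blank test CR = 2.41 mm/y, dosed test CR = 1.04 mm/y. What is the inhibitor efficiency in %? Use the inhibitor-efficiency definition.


Apply the inhibitor-efficiency definition: IE = (CR_blank − CR_inh)/CR_blank × 100
IE = (2.41 − 1.04) / 2.41 × 100
IE = 1.37 / 2.41 × 100 = 56.8 %

56.8 %


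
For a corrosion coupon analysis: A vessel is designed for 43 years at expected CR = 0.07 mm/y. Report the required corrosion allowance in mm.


Corrosion allowance = CR × design life
CA = 0.07 * 43 = 3.01 mm

3.01 mm


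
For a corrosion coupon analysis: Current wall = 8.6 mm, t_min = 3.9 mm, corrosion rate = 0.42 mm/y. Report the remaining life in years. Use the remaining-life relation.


Apply the remaining-life relation: RL = (t_current − t_min) / CR
RL = (8.6 − 3.9) / 0.42 = 4.7 / 0.42 = 11.2 years

11.2 years


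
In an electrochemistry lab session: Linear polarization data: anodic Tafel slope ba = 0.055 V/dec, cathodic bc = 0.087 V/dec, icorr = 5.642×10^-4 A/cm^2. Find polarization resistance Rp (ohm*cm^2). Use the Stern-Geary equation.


Apply the Stern-Geary equation: Rp = ba*bc / (2.303*icorr*(ba+bc))
ba*bc = 0.055*0.087 = 0.004785
ba+bc = 0.142; 2.303*icorr*(ba+bc) = 2.303*5.642×10^-4*0.142 = 1.8450807×10^-4
Rp = 0.004785 / 1.8450807×10^-4 = 25.9 ohm*cm^2

25.9 ohm*cm^2
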